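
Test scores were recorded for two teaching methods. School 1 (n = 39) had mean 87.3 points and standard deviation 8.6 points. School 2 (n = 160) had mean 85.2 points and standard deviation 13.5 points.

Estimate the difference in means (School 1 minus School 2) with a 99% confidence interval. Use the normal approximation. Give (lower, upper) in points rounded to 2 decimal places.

Per-group SEs: s₁/√n₁ = 8.6/√39 = 1.3771, s₂/√n₂ = 13.5/√160 = 1.0673.
Unpooled SE of the difference: √(1.89640441 + 1.13912929) = 1.7423.
Margin of error = z* · SE = 2.576 × 1.7423 = 4.4882.
x̄₁ − x̄₂ = 87.3 − 85.2 = 2.1000.
CI: 2.1000 ± 4.4882 = (-2.39, 6.59).

(-2.39, 6.59)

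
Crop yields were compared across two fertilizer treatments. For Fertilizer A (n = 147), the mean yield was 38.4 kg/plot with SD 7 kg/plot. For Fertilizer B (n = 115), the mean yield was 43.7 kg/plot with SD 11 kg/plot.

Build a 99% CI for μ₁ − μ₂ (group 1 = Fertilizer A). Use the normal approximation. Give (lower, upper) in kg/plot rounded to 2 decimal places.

Per-group SEs: s₁/√n₁ = 7/√147 = 0.5774, s₂/√n₂ = 11/√115 = 1.0258.
Unpooled SE of the difference: √(0.33339076 + 1.05226564) = 1.1771.
Margin of error = z* · SE = 2.576 × 1.1771 = 3.0322.
x̄₁ − x̄₂ = 38.4 − 43.7 = -5.3000.
CI: -5.3000 ± 3.0322 = (-8.33, -2.27).

(-8.33, -2.27)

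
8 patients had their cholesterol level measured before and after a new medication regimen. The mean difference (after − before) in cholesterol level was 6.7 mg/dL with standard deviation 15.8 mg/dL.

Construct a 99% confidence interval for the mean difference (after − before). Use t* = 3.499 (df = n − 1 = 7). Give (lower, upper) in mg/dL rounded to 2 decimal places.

(-12.85, 26.25)

Paired design: SE = s_d/√n = 15.8/√8 = 5.5861.
t* = 3.499; margin of error = 3.499 × 5.5861 = 19.5458.
6.7 ± 19.5458 → (-12.85, 26.25).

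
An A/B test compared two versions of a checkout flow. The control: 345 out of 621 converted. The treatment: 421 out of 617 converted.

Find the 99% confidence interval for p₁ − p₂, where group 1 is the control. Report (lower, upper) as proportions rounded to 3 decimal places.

(-0.197, -0.056)

p̂₁ = 345/621 = 0.5556 and p̂₂ = 421/617 = 0.6823.
SE₁ = √(p̂₁(1−p̂₁)/n₁) = √(0.5556·0.4444/621) = 0.01994; SE₂ = √(0.6823·0.3177/617) = 0.01874.
Independent samples: SE of the difference = √(SE₁² + SE₂²) = √(0.0003976036 + 0.0003511876) = 0.02736.
z* for 99% confidence is 2.576, so the margin of error is 2.576 × 0.02736 = 0.07048.
Point estimate p̂₁ − p̂₂ = 0.5556 − 0.6823 = -0.1267.
-0.1267 ± 0.07048 → (-0.197, -0.056).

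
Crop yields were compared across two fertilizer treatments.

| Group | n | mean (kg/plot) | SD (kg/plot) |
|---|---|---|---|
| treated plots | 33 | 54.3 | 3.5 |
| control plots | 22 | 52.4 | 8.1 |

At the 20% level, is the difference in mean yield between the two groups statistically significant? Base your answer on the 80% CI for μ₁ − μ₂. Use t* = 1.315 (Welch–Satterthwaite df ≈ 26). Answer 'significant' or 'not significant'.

SE₁ = s₁/√n₁ = 3.5/√33 = 0.6093; SE₂ = 8.1/√22 = 1.7269.
Independent samples, unequal variances: SE_diff = √(SE₁² + SE₂²) = √(0.37124649 + 2.98218361) = 1.8312.
t* = 1.315, so margin of error = 1.315 × 1.8312 = 2.4080.
Difference in means = 54.3 − 52.4 = 1.9000.
1.9000 ± 2.4080 → (-0.5080, 4.3080).
The interval (-0.5080, 4.3080) contains 0, so the difference is not significant.

not significant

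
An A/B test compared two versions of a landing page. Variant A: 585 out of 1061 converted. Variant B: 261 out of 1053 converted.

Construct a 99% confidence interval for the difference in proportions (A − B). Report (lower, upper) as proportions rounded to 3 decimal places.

Sample proportions: 585/1061 = 0.5514, 261/1053 = 0.2479.
Each SE is √(p̂(1−p̂)/n): √(0.5514·0.4486/1061) = 0.01527 and √(0.2479·0.7521/1053) = 0.01331.
SE(p̂₁ − p̂₂) = √(SE₁² + SE₂²) = √(0.0002331729 + 0.0001771561) = 0.02026, since the two samples are independent.
At 99% confidence z* = 2.576; margin = 2.576 × 0.02026 = 0.05219.
The difference is 0.5514 − 0.2479 = 0.3035, so the interval is 0.3035 ± 0.05219 = (0.251, 0.356).

(0.251, 0.356)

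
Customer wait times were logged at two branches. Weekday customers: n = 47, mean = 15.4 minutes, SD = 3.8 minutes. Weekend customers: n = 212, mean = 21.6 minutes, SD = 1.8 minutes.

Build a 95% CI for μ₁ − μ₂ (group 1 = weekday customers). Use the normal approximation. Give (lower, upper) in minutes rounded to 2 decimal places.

(-7.31, -5.09)

SE₁ = s₁/√n₁ = 3.8/√47 = 0.5543; SE₂ = 1.8/√212 = 0.1236.
Independent samples, unequal variances: SE_diff = √(SE₁² + SE₂²) = √(0.30724849 + 0.01527696) = 0.5679.
z* = 1.960, so margin of error = 1.960 × 0.5679 = 1.1131.
Difference in means = 15.4 − 21.6 = -6.2000.
-6.2000 ± 1.1131 → (-7.31, -5.09).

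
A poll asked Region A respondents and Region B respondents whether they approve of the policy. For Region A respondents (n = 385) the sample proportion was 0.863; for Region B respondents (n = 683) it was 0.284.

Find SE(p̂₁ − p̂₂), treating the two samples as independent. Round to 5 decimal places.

Each SE is √(p̂(1−p̂)/n): √(0.8630·0.1370/385) = 0.01752 and √(0.2840·0.7160/683) = 0.01725.
SE(p̂₁ − p̂₂) = √(SE₁² + SE₂²) = √(0.0003069504 + 0.0002975625) = 0.02459, since the two samples are independent.

0.02459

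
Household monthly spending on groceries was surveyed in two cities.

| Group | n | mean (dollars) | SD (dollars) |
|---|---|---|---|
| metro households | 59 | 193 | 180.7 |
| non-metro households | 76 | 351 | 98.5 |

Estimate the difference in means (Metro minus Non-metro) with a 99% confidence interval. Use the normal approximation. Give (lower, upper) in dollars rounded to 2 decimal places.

Standard errors of each mean: 180.7/√59 = 23.5251 and 98.5/√76 = 11.2987.
SE(x̄₁ − x̄₂) = √(23.5251² + 11.2987²) = 26.0977 for independent samples with unequal variances.
With z* = 2.576, the margin is 2.576 × 26.0977 = 67.2277.
x̄₁ − x̄₂ = 193 − 351 = -158.0000; the interval is -158.0000 ± 67.2277 = (-225.23, -90.77).

(-225.23, -90.77)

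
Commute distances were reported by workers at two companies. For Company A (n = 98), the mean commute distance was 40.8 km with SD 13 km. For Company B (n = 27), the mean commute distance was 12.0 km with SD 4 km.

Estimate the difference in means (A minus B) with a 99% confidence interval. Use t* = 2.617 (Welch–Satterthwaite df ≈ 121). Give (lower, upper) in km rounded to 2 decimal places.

(24.82, 32.78)

Per-group SEs: s₁/√n₁ = 13/√98 = 1.3132, s₂/√n₂ = 4/√27 = 0.7698.
Unpooled SE of the difference: √(1.72449424 + 0.59259204) = 1.5222.
Margin of error = t* · SE = 2.617 × 1.5222 = 3.9836.
x̄₁ − x̄₂ = 40.8 − 12.0 = 28.8000.
CI: 28.8000 ± 3.9836 = (24.82, 32.78).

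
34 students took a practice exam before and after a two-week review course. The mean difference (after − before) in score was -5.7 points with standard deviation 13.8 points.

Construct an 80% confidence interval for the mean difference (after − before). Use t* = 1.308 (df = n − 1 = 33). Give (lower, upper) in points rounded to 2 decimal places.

Paired design: SE = s_d/√n = 13.8/√34 = 2.3667.
t* = 1.308; margin of error = 1.308 × 2.3667 = 3.0956.
-5.7 ± 3.0956 → (-8.80, -2.60).

(-8.80, -2.60)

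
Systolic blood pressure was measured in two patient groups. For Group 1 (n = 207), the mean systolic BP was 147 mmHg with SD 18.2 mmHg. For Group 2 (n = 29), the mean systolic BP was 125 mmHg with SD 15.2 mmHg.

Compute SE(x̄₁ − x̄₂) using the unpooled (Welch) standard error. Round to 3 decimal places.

3.093

Standard errors of each mean: 18.2/√207 = 1.2650 and 15.2/√29 = 2.8226.
SE(x̄₁ − x̄₂) = √(1.2650² + 2.8226²) = 3.0931 for independent samples with unequal variances.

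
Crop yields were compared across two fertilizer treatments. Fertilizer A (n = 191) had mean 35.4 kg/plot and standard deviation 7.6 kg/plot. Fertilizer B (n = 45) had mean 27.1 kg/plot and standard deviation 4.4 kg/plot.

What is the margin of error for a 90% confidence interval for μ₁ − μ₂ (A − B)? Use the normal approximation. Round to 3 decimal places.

1.408

Per-group SEs: s₁/√n₁ = 7.6/√191 = 0.5499, s₂/√n₂ = 4.4/√45 = 0.6559.
Unpooled SE of the difference: √(0.30239001 + 0.43020481) = 0.8559.
Margin of error = z* · SE = 1.645 × 0.8559 = 1.4080.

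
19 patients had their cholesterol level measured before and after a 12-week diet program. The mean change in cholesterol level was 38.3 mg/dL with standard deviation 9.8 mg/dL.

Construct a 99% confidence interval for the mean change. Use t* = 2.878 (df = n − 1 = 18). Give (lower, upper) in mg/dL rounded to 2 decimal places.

This is a matched-pairs design, so SE = s_d/√n = 9.8/√19 = 2.2483.
Margin = 2.878 × 2.2483 = 6.4706; the interval is 38.3 ± 6.4706 = (31.83, 44.77).

(31.83, 44.77)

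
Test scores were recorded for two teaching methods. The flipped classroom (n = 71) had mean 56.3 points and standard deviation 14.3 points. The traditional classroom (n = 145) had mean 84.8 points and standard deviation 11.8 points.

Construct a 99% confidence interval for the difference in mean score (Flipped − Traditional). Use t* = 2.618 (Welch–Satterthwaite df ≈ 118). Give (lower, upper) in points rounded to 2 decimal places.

SE₁ = s₁/√n₁ = 14.3/√71 = 1.6971; SE₂ = 11.8/√145 = 0.9799.
Independent samples, unequal variances: SE_diff = √(SE₁² + SE₂²) = √(2.88014841 + 0.96020401) = 1.9597.
t* = 2.618, so margin of error = 2.618 × 1.9597 = 5.1305.
Difference in means = 56.3 − 84.8 = -28.5000.
-28.5000 ± 5.1305 → (-33.63, -23.37).

(-33.63, -23.37)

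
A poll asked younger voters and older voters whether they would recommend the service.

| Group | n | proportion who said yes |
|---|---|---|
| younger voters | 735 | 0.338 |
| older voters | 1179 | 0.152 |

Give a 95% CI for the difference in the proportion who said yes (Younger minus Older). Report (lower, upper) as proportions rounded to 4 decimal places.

(0.1461, 0.2259)

SE₁ = √(p̂₁(1−p̂₁)/n₁) = √(0.3380·0.6620/735) = 0.01745; SE₂ = √(0.1520·0.8480/1179) = 0.01046.
Independent samples: SE of the difference = √(SE₁² + SE₂²) = √(0.0003045025 + 0.0001094116) = 0.02034.
z* for 95% confidence is 1.960, so the margin of error is 1.960 × 0.02034 = 0.03987.
Point estimate p̂₁ − p̂₂ = 0.3380 − 0.1520 = 0.1860.
0.1860 ± 0.03987 → (0.1461, 0.2259).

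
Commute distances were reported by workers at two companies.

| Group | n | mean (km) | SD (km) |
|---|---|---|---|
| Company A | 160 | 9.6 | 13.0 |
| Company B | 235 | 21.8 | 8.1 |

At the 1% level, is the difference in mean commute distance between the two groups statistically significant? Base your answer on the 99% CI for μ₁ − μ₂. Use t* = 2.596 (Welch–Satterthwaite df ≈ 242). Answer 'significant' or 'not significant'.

significant

Standard errors of each mean: 13.0/√160 = 1.0277 and 8.1/√235 = 0.5284.
SE(x̄₁ − x̄₂) = √(1.0277² + 0.5284²) = 1.1556 for independent samples with unequal variances.
With t* = 2.596, the margin is 2.596 × 1.1556 = 2.9999.
x̄₁ − x̄₂ = 9.6 − 21.8 = -12.2000; the interval is -12.2000 ± 2.9999 = (-15.1999, -9.2001).
The interval (-15.1999, -9.2001) does not contain 0, so the difference is significant.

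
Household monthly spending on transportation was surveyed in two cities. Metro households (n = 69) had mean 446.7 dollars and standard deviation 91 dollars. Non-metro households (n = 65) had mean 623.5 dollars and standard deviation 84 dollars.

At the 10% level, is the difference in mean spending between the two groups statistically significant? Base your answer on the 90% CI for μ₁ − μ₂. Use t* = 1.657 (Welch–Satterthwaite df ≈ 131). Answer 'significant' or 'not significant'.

significant

Per-group SEs: s₁/√n₁ = 91/√69 = 10.9551, s₂/√n₂ = 84/√65 = 10.4189.
Unpooled SE of the difference: √(120.01421601 + 108.55347721) = 15.1185.
Margin of error = t* · SE = 1.657 × 15.1185 = 25.0514.
x̄₁ − x̄₂ = 446.7 − 623.5 = -176.8000.
CI: -176.8000 ± 25.0514 = (-201.8514, -151.7486).
The interval (-201.8514, -151.7486) does not contain 0, so the difference is significant.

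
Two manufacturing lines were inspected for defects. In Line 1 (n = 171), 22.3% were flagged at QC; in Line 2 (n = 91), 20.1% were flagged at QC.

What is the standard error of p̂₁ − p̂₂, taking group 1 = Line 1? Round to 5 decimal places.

0.05271

Each SE is √(p̂(1−p̂)/n): √(0.2230·0.7770/171) = 0.03183 and √(0.2010·0.7990/91) = 0.04201.
SE(p̂₁ − p̂₂) = √(SE₁² + SE₂²) = √(0.0010131489 + 0.0017648401) = 0.05271, since the two samples are independent.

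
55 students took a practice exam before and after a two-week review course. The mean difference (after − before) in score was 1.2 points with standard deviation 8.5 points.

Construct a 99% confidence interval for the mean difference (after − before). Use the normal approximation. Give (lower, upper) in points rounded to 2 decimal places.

(-1.75, 4.15)

Paired design: SE = s_d/√n = 8.5/√55 = 1.1461.
z* = 2.576; margin of error = 2.576 × 1.1461 = 2.9524.
1.2 ± 2.9524 → (-1.75, 4.15).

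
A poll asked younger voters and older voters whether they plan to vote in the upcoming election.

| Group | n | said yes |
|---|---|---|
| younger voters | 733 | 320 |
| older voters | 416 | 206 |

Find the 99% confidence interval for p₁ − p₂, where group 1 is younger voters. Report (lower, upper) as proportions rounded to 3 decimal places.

(-0.137, 0.020)

p̂₁ = 320/733 = 0.4366 and p̂₂ = 206/416 = 0.4952.
SE₁ = √(p̂₁(1−p̂₁)/n₁) = √(0.4366·0.5634/733) = 0.01832; SE₂ = √(0.4952·0.5048/416) = 0.02451.
Independent samples: SE of the difference = √(SE₁² + SE₂²) = √(0.0003356224 + 0.0006007401) = 0.03060.
z* for 99% confidence is 2.576, so the margin of error is 2.576 × 0.03060 = 0.07883.
Point estimate p̂₁ − p̂₂ = 0.4366 − 0.4952 = -0.0586.
-0.0586 ± 0.07883 → (-0.137, 0.020).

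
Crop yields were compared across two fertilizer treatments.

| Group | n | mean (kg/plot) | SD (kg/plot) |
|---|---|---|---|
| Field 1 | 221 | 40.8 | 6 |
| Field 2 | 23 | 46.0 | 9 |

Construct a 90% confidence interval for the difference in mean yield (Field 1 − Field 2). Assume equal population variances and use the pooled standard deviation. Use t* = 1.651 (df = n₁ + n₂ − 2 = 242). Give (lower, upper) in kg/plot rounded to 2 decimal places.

(-7.49, -2.91)

Pooled variance s_p² = [220·6² + 22·9²] / (221+23−2) = 40.0909, so s_p = 6.3317.
SE_diff = s_p·√(1/n₁ + 1/n₂) = 6.3317·√(1/221 + 1/23) = 1.3873.
t* = 1.651; margin = 1.651 × 1.3873 = 2.2904.
Difference = 40.8 − 46.0 = -5.2000.
-5.2000 ± 2.2904 → (-7.49, -2.91).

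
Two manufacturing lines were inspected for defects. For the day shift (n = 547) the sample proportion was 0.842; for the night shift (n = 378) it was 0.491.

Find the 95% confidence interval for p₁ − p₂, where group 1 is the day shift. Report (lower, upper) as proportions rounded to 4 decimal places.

(0.2921, 0.4099)

Each SE is √(p̂(1−p̂)/n): √(0.8420·0.1580/547) = 0.01560 and √(0.4910·0.5090/378) = 0.02571.
SE(p̂₁ − p̂₂) = √(SE₁² + SE₂²) = √(0.00024336 + 0.0006610041) = 0.03007, since the two samples are independent.
At 95% confidence z* = 1.960; margin = 1.960 × 0.03007 = 0.05894.
The difference is 0.8420 − 0.4910 = 0.3510, so the interval is 0.3510 ± 0.05894 = (0.2921, 0.4099).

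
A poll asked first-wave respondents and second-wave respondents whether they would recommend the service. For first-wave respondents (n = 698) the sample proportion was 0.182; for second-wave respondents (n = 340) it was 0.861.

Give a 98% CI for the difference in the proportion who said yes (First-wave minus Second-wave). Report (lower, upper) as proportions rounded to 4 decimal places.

Each SE is √(p̂(1−p̂)/n): √(0.1820·0.8180/698) = 0.01460 and √(0.8610·0.1390/340) = 0.01876.
SE(p̂₁ − p̂₂) = √(SE₁² + SE₂²) = √(0.00021316 + 0.0003519376) = 0.02377, since the two samples are independent.
At 98% confidence z* = 2.326; margin = 2.326 × 0.02377 = 0.05529.
The difference is 0.1820 − 0.8610 = -0.6790, so the interval is -0.6790 ± 0.05529 = (-0.7343, -0.6237).

(-0.7343, -0.6237)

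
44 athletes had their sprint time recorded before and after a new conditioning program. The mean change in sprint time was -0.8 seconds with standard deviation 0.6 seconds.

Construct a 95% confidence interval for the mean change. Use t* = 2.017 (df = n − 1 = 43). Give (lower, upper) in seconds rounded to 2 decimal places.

(-0.98, -0.62)

Paired design: SE = s_d/√n = 0.6/√44 = 0.0905.
t* = 2.017; margin of error = 2.017 × 0.0905 = 0.1825.
-0.8 ± 0.1825 → (-0.98, -0.62).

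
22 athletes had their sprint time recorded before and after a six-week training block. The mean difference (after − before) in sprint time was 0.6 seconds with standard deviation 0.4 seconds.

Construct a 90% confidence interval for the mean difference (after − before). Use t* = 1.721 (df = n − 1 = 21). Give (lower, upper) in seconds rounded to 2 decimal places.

(0.45, 0.75)

Paired design: SE = s_d/√n = 0.4/√22 = 0.0853.
t* = 1.721; margin of error = 1.721 × 0.0853 = 0.1468.
0.6 ± 0.1468 → (0.45, 0.75).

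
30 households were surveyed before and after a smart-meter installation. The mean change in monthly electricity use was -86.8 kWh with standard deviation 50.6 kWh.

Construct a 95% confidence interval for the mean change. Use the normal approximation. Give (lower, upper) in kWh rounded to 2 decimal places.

This is a matched-pairs design, so SE = s_d/√n = 50.6/√30 = 9.2383.
Margin = 1.960 × 9.2383 = 18.1071; the interval is -86.8 ± 18.1071 = (-104.91, -68.69).

(-104.91, -68.69)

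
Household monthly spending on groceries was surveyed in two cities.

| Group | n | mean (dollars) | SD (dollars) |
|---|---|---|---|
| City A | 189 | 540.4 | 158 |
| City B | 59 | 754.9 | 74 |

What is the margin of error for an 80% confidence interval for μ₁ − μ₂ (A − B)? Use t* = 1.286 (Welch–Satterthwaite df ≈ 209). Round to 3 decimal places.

Per-group SEs: s₁/√n₁ = 158/√189 = 11.4928, s₂/√n₂ = 74/√59 = 9.6340.
Unpooled SE of the difference: √(132.08445184 + 92.813956) = 14.9966.
Margin of error = t* · SE = 1.286 × 14.9966 = 19.2856.

19.286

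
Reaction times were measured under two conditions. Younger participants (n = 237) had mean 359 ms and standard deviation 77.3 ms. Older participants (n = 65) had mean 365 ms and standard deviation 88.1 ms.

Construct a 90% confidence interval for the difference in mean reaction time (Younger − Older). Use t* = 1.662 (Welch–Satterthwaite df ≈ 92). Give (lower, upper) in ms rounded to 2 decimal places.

(-25.99, 13.99)

Per-group SEs: s₁/√n₁ = 77.3/√237 = 5.0212, s₂/√n₂ = 88.1/√65 = 10.9275.
Unpooled SE of the difference: √(25.21244944 + 119.41025625) = 12.0259.
Margin of error = t* · SE = 1.662 × 12.0259 = 19.9870.
x̄₁ − x̄₂ = 359 − 365 = -6.0000.
CI: -6.0000 ± 19.9870 = (-25.99, 13.99).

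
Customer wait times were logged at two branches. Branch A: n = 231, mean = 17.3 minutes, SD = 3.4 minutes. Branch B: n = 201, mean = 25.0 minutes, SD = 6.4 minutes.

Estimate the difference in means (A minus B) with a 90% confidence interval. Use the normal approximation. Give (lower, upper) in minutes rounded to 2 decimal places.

(-8.53, -6.87)

Per-group SEs: s₁/√n₁ = 3.4/√231 = 0.2237, s₂/√n₂ = 6.4/√201 = 0.4514.
Unpooled SE of the difference: √(0.05004169 + 0.20376196) = 0.5038.
Margin of error = z* · SE = 1.645 × 0.5038 = 0.8288.
x̄₁ − x̄₂ = 17.3 − 25.0 = -7.7000.
CI: -7.7000 ± 0.8288 = (-8.53, -6.87).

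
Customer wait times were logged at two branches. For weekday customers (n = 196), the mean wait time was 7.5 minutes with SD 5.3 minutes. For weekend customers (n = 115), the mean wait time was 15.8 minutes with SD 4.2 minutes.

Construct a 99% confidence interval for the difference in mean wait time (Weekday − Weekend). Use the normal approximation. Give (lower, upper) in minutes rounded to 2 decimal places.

(-9.70, -6.90)

SE₁ = s₁/√n₁ = 5.3/√196 = 0.3786; SE₂ = 4.2/√115 = 0.3917.
Independent samples, unequal variances: SE_diff = √(SE₁² + SE₂²) = √(0.14333796 + 0.15342889) = 0.5448.
z* = 2.576, so margin of error = 2.576 × 0.5448 = 1.4034.
Difference in means = 7.5 − 15.8 = -8.3000.
-8.3000 ± 1.4034 → (-9.70, -6.90).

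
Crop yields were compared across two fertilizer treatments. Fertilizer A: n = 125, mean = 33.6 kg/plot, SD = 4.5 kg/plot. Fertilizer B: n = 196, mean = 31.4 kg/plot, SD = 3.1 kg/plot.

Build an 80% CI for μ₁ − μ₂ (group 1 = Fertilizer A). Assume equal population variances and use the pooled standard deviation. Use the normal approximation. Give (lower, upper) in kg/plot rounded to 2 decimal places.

(1.66, 2.74)

s_p = √[((n₁−1)s₁² + (n₂−1)s₂²)/(n₁+n₂−2)] = √[(124·4.5² + 195·3.1²)/319] = 3.7075.
SE = 3.7075·√(1/125 + 1/196) = 0.4244.
With z* = 1.282, margin = 1.282 × 0.4244 = 0.5441.
x̄₁ − x̄₂ = 33.6 − 31.4 = 2.2000; interval 2.2000 ± 0.5441 = (1.66, 2.74).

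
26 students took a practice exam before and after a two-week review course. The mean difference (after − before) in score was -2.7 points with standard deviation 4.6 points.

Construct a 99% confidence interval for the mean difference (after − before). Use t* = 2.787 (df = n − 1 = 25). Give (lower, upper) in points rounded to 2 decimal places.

(-5.21, -0.19)

Paired design: SE = s_d/√n = 4.6/√26 = 0.9021.
t* = 2.787; margin of error = 2.787 × 0.9021 = 2.5142.
-2.7 ± 2.5142 → (-5.21, -0.19).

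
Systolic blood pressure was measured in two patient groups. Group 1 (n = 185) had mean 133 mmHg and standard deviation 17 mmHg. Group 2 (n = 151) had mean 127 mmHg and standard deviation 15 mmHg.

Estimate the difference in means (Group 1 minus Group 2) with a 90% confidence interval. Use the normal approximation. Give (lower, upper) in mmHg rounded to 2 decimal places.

Per-group SEs: s₁/√n₁ = 17/√185 = 1.2499, s₂/√n₂ = 15/√151 = 1.2207.
Unpooled SE of the difference: √(1.56225001 + 1.49010849) = 1.7471.
Margin of error = z* · SE = 1.645 × 1.7471 = 2.8740.
x̄₁ − x̄₂ = 133 − 127 = 6.0000.
CI: 6.0000 ± 2.8740 = (3.13, 8.87).

(3.13, 8.87)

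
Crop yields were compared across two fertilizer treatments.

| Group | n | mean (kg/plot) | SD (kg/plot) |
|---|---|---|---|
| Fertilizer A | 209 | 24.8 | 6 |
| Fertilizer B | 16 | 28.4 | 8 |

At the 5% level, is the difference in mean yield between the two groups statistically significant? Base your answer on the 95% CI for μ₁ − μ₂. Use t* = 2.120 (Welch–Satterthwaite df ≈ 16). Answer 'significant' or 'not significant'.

SE₁ = s₁/√n₁ = 6/√209 = 0.4150; SE₂ = 8/√16 = 2.0000.
Independent samples, unequal variances: SE_diff = √(SE₁² + SE₂²) = √(0.172225 + 4.0) = 2.0426.
t* = 2.120, so margin of error = 2.120 × 2.0426 = 4.3303.
Difference in means = 24.8 − 28.4 = -3.6000.
-3.6000 ± 4.3303 → (-7.9303, 0.7303).
The interval (-7.9303, 0.7303) contains 0, so the difference is not significant.

not significant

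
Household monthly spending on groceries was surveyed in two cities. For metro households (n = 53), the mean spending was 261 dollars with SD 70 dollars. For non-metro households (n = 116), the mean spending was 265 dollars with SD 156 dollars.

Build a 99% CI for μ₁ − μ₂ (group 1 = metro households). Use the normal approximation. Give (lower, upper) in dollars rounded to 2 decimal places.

Standard errors of each mean: 70/√53 = 9.6152 and 156/√116 = 14.4842.
SE(x̄₁ − x̄₂) = √(9.6152² + 14.4842²) = 17.3852 for independent samples with unequal variances.
With z* = 2.576, the margin is 2.576 × 17.3852 = 44.7843.
x̄₁ − x̄₂ = 261 − 265 = -4.0000; the interval is -4.0000 ± 44.7843 = (-48.78, 40.78).

(-48.78, 40.78)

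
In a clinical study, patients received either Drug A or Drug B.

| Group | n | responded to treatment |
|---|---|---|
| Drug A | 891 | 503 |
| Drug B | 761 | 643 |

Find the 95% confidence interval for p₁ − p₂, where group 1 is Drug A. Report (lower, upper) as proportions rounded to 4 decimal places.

(-0.3219, -0.2389)

p̂₁ = 503/891 = 0.5645 and p̂₂ = 643/761 = 0.8449.
SE₁ = √(p̂₁(1−p̂₁)/n₁) = √(0.5645·0.4355/891) = 0.01661; SE₂ = √(0.8449·0.1551/761) = 0.01312.
Independent samples: SE of the difference = √(SE₁² + SE₂²) = √(0.0002758921 + 0.0001721344) = 0.02117.
z* for 95% confidence is 1.960, so the margin of error is 1.960 × 0.02117 = 0.04149.
Point estimate p̂₁ − p̂₂ = 0.5645 − 0.8449 = -0.2804.
-0.2804 ± 0.04149 → (-0.3219, -0.2389).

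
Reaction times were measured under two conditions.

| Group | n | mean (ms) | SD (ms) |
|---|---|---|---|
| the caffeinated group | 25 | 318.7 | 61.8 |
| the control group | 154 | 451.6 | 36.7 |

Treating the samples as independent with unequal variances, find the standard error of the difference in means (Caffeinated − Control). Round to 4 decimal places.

12.7089

Per-group SEs: s₁/√n₁ = 61.8/√25 = 12.3600, s₂/√n₂ = 36.7/√154 = 2.9574.
Unpooled SE of the difference: √(152.7696 + 8.74621476) = 12.7089.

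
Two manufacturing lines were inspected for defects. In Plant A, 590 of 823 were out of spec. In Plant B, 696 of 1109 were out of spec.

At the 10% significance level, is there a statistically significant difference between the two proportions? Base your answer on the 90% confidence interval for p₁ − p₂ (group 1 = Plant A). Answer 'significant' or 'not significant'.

First, p̂₁ = 590/823 = 0.7169; p̂₂ = 696/1109 = 0.6276.
The two standard errors are √(0.7169×0.2831/823) = 0.01570 and √(0.6276×0.3724/1109) = 0.01452.
Because the samples are independent, SE_diff = √(0.01570² + 0.01452²) = 0.02139.
Using z* = 1.645 for 90%, ME = 1.645 × 0.02139 = 0.03519.
p̂₁ − p̂₂ = 0.0893; interval 0.0893 ± 0.03519 gives (0.05411, 0.12449).
The interval (0.05411, 0.12449) does not contain 0, so the difference is significant.

significant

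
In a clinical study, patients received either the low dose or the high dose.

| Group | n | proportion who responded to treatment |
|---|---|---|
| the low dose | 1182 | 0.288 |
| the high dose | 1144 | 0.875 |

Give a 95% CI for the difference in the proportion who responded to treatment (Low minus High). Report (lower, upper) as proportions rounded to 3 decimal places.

The two standard errors are √(0.2880×0.7120/1182) = 0.01317 and √(0.8750×0.1250/1144) = 0.00978.
Because the samples are independent, SE_diff = √(0.01317² + 0.00978²) = 0.01640.
Using z* = 1.960 for 95%, ME = 1.960 × 0.01640 = 0.03214.
p̂₁ − p̂₂ = -0.5870; interval -0.5870 ± 0.03214 gives (-0.619, -0.555).

(-0.619, -0.555)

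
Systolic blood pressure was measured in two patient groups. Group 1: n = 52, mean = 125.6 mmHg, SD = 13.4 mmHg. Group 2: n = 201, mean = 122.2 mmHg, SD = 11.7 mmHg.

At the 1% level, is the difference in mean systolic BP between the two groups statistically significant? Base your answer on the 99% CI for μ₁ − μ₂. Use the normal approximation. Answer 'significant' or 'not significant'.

not significant

SE₁ = s₁/√n₁ = 13.4/√52 = 1.8582; SE₂ = 11.7/√201 = 0.8253.
Independent samples, unequal variances: SE_diff = √(SE₁² + SE₂²) = √(3.45290724 + 0.68112009) = 2.0332.
z* = 2.576, so margin of error = 2.576 × 2.0332 = 5.2375.
Difference in means = 125.6 − 122.2 = 3.4000.
3.4000 ± 5.2375 → (-1.8375, 8.6375).
The interval (-1.8375, 8.6375) contains 0, so the difference is not significant.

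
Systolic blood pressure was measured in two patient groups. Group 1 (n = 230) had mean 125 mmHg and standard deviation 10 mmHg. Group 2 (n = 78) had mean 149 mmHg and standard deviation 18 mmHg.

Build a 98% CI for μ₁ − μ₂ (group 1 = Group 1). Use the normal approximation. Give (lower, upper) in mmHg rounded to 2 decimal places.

Per-group SEs: s₁/√n₁ = 10/√230 = 0.6594, s₂/√n₂ = 18/√78 = 2.0381.
Unpooled SE of the difference: √(0.43480836 + 4.15385161) = 2.1421.
Margin of error = z* · SE = 2.326 × 2.1421 = 4.9825.
x̄₁ − x̄₂ = 125 − 149 = -24.0000.
CI: -24.0000 ± 4.9825 = (-28.98, -19.02).

(-28.98, -19.02)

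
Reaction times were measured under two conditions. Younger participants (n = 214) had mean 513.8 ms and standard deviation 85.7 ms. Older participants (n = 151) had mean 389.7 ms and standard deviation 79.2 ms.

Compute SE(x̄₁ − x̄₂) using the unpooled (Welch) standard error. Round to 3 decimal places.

Per-group SEs: s₁/√n₁ = 85.7/√214 = 5.8583, s₂/√n₂ = 79.2/√151 = 6.4452.
Unpooled SE of the difference: √(34.31967889 + 41.54060304) = 8.7098.

8.710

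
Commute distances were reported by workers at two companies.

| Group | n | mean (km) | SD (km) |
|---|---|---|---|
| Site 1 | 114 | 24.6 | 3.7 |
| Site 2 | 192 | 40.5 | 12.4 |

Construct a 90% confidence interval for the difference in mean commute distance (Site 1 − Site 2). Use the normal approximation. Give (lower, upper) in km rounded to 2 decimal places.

Per-group SEs: s₁/√n₁ = 3.7/√114 = 0.3465, s₂/√n₂ = 12.4/√192 = 0.8949.
Unpooled SE of the difference: √(0.12006225 + 0.80084601) = 0.9596.
Margin of error = z* · SE = 1.645 × 0.9596 = 1.5785.
x̄₁ − x̄₂ = 24.6 − 40.5 = -15.9000.
CI: -15.9000 ± 1.5785 = (-17.48, -14.32).

(-17.48, -14.32)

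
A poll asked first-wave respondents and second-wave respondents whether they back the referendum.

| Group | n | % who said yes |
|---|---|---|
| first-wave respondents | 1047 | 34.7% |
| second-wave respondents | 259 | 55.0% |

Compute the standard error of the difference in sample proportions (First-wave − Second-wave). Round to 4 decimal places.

Each SE is √(p̂(1−p̂)/n): √(0.3470·0.6530/1047) = 0.01471 and √(0.5500·0.4500/259) = 0.03091.
SE(p̂₁ − p̂₂) = √(SE₁² + SE₂²) = √(0.0002163841 + 0.0009554281) = 0.03423, since the two samples are independent.

0.0342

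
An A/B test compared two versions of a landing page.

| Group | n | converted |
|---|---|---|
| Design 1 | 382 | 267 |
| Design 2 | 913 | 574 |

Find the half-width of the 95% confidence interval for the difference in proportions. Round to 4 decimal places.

0.0557

First, p̂₁ = 267/382 = 0.6990; p̂₂ = 574/913 = 0.6287.
The two standard errors are √(0.6990×0.3010/382) = 0.02347 and √(0.6287×0.3713/913) = 0.01599.
Because the samples are independent, SE_diff = √(0.02347² + 0.01599²) = 0.02840.
Using z* = 1.960 for 95%, ME = 1.960 × 0.02840 = 0.05566.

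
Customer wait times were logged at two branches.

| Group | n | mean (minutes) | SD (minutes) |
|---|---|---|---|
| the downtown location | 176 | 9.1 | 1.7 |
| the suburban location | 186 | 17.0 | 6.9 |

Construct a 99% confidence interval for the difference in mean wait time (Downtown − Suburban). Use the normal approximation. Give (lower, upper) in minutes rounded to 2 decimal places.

Standard errors of each mean: 1.7/√176 = 0.1281 and 6.9/√186 = 0.5059.
SE(x̄₁ − x̄₂) = √(0.1281² + 0.5059²) = 0.5219 for independent samples with unequal variances.
With z* = 2.576, the margin is 2.576 × 0.5219 = 1.3444.
x̄₁ − x̄₂ = 9.1 − 17.0 = -7.9000; the interval is -7.9000 ± 1.3444 = (-9.24, -6.56).

(-9.24, -6.56)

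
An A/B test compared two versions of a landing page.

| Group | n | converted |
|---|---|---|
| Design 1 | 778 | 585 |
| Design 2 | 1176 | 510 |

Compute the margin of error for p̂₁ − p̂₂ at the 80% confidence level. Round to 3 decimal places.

Sample proportions: 585/778 = 0.7519, 510/1176 = 0.4337.
Each SE is √(p̂(1−p̂)/n): √(0.7519·0.2481/778) = 0.01548 and √(0.4337·0.5663/1176) = 0.01445.
SE(p̂₁ − p̂₂) = √(SE₁² + SE₂²) = √(0.0002396304 + 0.0002088025) = 0.02118, since the two samples are independent.
At 80% confidence z* = 1.282; margin = 1.282 × 0.02118 = 0.02715.

0.027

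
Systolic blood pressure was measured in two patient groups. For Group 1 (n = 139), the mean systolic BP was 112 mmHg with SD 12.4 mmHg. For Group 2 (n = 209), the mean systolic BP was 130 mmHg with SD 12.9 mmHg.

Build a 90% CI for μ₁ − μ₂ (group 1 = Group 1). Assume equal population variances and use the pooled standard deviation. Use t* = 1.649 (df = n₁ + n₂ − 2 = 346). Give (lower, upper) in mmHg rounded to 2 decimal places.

(-20.29, -15.71)

s_p = √[((n₁−1)s₁² + (n₂−1)s₂²)/(n₁+n₂−2)] = √[(138·12.4² + 208·12.9²)/346] = 12.7029.
SE = 12.7029·√(1/139 + 1/209) = 1.3903.
With t* = 1.649, margin = 1.649 × 1.3903 = 2.2926.
x̄₁ − x̄₂ = 112 − 130 = -18.0000; interval -18.0000 ± 2.2926 = (-20.29, -15.71).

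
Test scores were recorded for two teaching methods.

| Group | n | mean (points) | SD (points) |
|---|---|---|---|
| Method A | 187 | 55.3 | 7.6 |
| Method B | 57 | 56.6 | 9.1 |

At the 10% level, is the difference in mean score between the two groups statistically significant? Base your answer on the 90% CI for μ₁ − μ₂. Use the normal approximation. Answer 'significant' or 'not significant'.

SE₁ = s₁/√n₁ = 7.6/√187 = 0.5558; SE₂ = 9.1/√57 = 1.2053.
Independent samples, unequal variances: SE_diff = √(SE₁² + SE₂²) = √(0.30891364 + 1.45274809) = 1.3273.
z* = 1.645, so margin of error = 1.645 × 1.3273 = 2.1834.
Difference in means = 55.3 − 56.6 = -1.3000.
-1.3000 ± 2.1834 → (-3.4834, 0.8834).
The interval (-3.4834, 0.8834) contains 0, so the difference is not significant.

not significant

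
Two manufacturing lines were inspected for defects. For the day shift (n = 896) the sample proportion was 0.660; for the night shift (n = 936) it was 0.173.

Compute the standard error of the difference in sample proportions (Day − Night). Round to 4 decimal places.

0.0201

The two standard errors are √(0.6600×0.3400/896) = 0.01583 and √(0.1730×0.8270/936) = 0.01236.
Because the samples are independent, SE_diff = √(0.01583² + 0.01236²) = 0.02008.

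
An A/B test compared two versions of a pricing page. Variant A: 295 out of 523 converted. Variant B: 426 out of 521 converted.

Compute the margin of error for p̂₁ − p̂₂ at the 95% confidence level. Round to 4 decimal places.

0.0539

p̂₁ = 295/523 = 0.5641 and p̂₂ = 426/521 = 0.8177.
SE₁ = √(p̂₁(1−p̂₁)/n₁) = √(0.5641·0.4359/523) = 0.02168; SE₂ = √(0.8177·0.1823/521) = 0.01691.
Independent samples: SE of the difference = √(SE₁² + SE₂²) = √(0.0004700224 + 0.0002859481) = 0.02749.
z* for 95% confidence is 1.960, so the margin of error is 1.960 × 0.02749 = 0.05388.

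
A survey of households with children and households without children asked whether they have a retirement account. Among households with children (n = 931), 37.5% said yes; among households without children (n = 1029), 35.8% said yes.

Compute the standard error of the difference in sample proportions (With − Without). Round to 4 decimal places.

0.0218

SE₁ = √(p̂₁(1−p̂₁)/n₁) = √(0.3750·0.6250/931) = 0.01587; SE₂ = √(0.3580·0.6420/1029) = 0.01495.
Independent samples: SE of the difference = √(SE₁² + SE₂²) = √(0.0002518569 + 0.0002235025) = 0.02180.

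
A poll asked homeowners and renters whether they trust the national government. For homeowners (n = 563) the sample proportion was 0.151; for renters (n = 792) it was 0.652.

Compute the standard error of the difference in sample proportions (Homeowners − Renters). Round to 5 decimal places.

0.02268

The two standard errors are √(0.1510×0.8490/563) = 0.01509 and √(0.6520×0.3480/792) = 0.01693.
Because the samples are independent, SE_diff = √(0.01509² + 0.01693²) = 0.02268.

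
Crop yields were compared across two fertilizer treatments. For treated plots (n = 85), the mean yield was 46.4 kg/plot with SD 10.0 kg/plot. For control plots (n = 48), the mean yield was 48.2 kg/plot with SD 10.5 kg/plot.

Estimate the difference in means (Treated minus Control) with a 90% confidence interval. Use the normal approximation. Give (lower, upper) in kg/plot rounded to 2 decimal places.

SE₁ = s₁/√n₁ = 10.0/√85 = 1.0847; SE₂ = 10.5/√48 = 1.5155.
Independent samples, unequal variances: SE_diff = √(SE₁² + SE₂²) = √(1.17657409 + 2.29674025) = 1.8637.
z* = 1.645, so margin of error = 1.645 × 1.8637 = 3.0658.
Difference in means = 46.4 − 48.2 = -1.8000.
-1.8000 ± 3.0658 → (-4.87, 1.27).

(-4.87, 1.27)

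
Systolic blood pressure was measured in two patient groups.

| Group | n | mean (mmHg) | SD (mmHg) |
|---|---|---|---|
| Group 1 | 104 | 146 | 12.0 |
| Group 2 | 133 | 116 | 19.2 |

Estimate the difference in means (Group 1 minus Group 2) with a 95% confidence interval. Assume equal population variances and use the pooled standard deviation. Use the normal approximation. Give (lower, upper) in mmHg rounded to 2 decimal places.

(25.78, 34.22)

Pooled variance s_p² = [103·12.0² + 132·19.2²] / (104+133−2) = 270.1808, so s_p = 16.4372.
SE_diff = s_p·√(1/n₁ + 1/n₂) = 16.4372·√(1/104 + 1/133) = 2.1516.
z* = 1.960; margin = 1.960 × 2.1516 = 4.2171.
Difference = 146 − 116 = 30.0000.
30.0000 ± 4.2171 → (25.78, 34.22).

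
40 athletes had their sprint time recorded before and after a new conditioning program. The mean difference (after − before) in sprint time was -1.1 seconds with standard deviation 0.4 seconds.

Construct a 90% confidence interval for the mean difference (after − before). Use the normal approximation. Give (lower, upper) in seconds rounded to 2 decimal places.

This is a matched-pairs design, so SE = s_d/√n = 0.4/√40 = 0.0632.
Margin = 1.645 × 0.0632 = 0.1040; the interval is -1.1 ± 0.1040 = (-1.20, -1.00).

(-1.20, -1.00)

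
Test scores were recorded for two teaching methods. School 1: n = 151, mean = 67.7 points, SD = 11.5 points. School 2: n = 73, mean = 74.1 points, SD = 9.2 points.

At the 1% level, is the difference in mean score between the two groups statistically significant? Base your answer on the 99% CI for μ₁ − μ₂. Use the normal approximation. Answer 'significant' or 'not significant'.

significant

Standard errors of each mean: 11.5/√151 = 0.9359 and 9.2/√73 = 1.0768.
SE(x̄₁ − x̄₂) = √(0.9359² + 1.0768²) = 1.4267 for independent samples with unequal variances.
With z* = 2.576, the margin is 2.576 × 1.4267 = 3.6752.
x̄₁ − x̄₂ = 67.7 − 74.1 = -6.4000; the interval is -6.4000 ± 3.6752 = (-10.0752, -2.7248).
The interval (-10.0752, -2.7248) does not contain 0, so the difference is significant.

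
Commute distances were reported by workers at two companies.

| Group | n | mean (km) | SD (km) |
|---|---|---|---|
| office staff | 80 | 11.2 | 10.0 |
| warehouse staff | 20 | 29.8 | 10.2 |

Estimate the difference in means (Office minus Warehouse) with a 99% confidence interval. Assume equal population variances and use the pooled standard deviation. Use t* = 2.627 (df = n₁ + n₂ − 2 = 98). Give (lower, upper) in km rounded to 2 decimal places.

(-25.19, -12.01)

Pooled variance s_p² = [79·10.0² + 19·10.2²] / (80+20−2) = 100.7833, so s_p = 10.0391.
SE_diff = s_p·√(1/n₁ + 1/n₂) = 10.0391·√(1/80 + 1/20) = 2.5098.
t* = 2.627; margin = 2.627 × 2.5098 = 6.5932.
Difference = 11.2 − 29.8 = -18.6000.
-18.6000 ± 6.5932 → (-25.19, -12.01).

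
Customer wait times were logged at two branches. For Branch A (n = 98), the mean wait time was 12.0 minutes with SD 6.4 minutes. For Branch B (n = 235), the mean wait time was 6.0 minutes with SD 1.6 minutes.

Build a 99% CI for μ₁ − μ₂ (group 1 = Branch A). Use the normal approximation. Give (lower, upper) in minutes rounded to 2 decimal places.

(4.31, 7.69)

Per-group SEs: s₁/√n₁ = 6.4/√98 = 0.6465, s₂/√n₂ = 1.6/√235 = 0.1044.
Unpooled SE of the difference: √(0.41796225 + 0.01089936) = 0.6549.
Margin of error = z* · SE = 2.576 × 0.6549 = 1.6870.
x̄₁ − x̄₂ = 12.0 − 6.0 = 6.0000.
CI: 6.0000 ± 1.6870 = (4.31, 7.69).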